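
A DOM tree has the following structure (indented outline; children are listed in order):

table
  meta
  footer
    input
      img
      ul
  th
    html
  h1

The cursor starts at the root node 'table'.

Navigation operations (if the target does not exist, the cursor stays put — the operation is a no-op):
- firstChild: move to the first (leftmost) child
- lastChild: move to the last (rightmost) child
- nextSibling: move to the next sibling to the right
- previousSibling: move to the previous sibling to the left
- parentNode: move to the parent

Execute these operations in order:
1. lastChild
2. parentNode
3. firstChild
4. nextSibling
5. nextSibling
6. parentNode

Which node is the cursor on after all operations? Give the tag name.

After 1 (lastChild): h1
After 2 (parentNode): table
After 3 (firstChild): meta
After 4 (nextSibling): footer
After 5 (nextSibling): th
After 6 (parentNode): table

Answer: table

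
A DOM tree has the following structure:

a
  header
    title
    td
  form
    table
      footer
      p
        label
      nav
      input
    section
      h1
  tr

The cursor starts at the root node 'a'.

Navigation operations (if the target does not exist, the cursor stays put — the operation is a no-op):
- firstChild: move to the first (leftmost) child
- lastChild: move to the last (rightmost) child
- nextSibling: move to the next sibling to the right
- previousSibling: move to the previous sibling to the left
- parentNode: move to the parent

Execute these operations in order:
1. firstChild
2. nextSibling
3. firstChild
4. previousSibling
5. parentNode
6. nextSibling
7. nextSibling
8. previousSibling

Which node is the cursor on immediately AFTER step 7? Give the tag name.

Answer: tr

Derivation:
After 1 (firstChild): header
After 2 (nextSibling): form
After 3 (firstChild): table
After 4 (previousSibling): table (no-op, stayed)
After 5 (parentNode): form
After 6 (nextSibling): tr
After 7 (nextSibling): tr (no-op, stayed)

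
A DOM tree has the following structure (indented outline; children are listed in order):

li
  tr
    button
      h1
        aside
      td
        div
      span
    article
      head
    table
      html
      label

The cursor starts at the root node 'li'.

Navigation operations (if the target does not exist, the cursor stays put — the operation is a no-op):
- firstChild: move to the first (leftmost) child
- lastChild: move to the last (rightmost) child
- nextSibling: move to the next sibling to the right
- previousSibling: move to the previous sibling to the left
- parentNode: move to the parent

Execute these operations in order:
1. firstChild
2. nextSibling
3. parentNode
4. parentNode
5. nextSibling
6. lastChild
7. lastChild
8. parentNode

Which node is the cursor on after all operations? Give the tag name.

Answer: tr

Derivation:
After 1 (firstChild): tr
After 2 (nextSibling): tr (no-op, stayed)
After 3 (parentNode): li
After 4 (parentNode): li (no-op, stayed)
After 5 (nextSibling): li (no-op, stayed)
After 6 (lastChild): tr
After 7 (lastChild): table
After 8 (parentNode): tr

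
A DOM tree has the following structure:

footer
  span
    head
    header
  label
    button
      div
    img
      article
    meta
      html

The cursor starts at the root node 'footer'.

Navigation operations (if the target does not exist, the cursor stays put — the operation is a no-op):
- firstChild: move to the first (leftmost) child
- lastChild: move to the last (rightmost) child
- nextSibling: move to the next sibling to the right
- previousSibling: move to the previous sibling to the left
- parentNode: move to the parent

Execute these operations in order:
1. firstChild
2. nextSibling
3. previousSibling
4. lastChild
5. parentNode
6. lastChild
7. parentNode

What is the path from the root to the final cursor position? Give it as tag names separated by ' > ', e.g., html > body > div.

Answer: footer > span

Derivation:
After 1 (firstChild): span
After 2 (nextSibling): label
After 3 (previousSibling): span
After 4 (lastChild): header
After 5 (parentNode): span
After 6 (lastChild): header
After 7 (parentNode): span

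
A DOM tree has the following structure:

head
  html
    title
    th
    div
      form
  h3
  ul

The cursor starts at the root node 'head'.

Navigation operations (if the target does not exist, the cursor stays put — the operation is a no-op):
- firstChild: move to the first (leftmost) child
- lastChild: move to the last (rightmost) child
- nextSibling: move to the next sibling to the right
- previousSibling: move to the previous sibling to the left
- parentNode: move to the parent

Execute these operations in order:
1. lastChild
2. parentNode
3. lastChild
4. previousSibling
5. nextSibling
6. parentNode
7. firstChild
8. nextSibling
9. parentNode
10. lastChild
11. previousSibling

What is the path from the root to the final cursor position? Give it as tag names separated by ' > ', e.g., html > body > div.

After 1 (lastChild): ul
After 2 (parentNode): head
After 3 (lastChild): ul
After 4 (previousSibling): h3
After 5 (nextSibling): ul
After 6 (parentNode): head
After 7 (firstChild): html
After 8 (nextSibling): h3
After 9 (parentNode): head
After 10 (lastChild): ul
After 11 (previousSibling): h3

Answer: head > h3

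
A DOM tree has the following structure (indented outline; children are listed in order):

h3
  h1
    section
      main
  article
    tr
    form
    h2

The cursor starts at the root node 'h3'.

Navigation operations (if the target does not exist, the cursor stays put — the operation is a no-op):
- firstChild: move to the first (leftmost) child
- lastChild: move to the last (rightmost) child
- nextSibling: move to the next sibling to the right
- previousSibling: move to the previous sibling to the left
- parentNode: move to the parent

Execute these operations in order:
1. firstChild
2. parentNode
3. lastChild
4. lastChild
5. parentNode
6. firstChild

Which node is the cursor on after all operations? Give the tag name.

After 1 (firstChild): h1
After 2 (parentNode): h3
After 3 (lastChild): article
After 4 (lastChild): h2
After 5 (parentNode): article
After 6 (firstChild): tr

Answer: tr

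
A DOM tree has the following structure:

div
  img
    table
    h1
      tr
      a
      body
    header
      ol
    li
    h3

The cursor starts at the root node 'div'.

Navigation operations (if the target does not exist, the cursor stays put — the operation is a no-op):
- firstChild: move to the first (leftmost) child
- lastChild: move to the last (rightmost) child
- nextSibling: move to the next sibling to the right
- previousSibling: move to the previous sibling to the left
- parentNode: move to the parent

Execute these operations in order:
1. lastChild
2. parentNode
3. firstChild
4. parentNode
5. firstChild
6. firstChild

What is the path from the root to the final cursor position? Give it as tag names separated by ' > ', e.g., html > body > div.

After 1 (lastChild): img
After 2 (parentNode): div
After 3 (firstChild): img
After 4 (parentNode): div
After 5 (firstChild): img
After 6 (firstChild): table

Answer: div > img > table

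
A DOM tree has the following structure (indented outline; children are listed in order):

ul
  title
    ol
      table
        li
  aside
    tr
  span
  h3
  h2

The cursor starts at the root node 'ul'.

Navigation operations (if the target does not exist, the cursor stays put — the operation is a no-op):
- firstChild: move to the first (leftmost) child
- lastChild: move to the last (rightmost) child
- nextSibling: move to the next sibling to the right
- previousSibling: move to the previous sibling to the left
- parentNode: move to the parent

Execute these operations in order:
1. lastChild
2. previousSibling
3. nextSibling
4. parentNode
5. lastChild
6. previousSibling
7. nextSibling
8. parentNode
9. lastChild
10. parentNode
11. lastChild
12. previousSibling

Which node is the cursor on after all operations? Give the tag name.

After 1 (lastChild): h2
After 2 (previousSibling): h3
After 3 (nextSibling): h2
After 4 (parentNode): ul
After 5 (lastChild): h2
After 6 (previousSibling): h3
After 7 (nextSibling): h2
After 8 (parentNode): ul
After 9 (lastChild): h2
After 10 (parentNode): ul
After 11 (lastChild): h2
After 12 (previousSibling): h3

Answer: h3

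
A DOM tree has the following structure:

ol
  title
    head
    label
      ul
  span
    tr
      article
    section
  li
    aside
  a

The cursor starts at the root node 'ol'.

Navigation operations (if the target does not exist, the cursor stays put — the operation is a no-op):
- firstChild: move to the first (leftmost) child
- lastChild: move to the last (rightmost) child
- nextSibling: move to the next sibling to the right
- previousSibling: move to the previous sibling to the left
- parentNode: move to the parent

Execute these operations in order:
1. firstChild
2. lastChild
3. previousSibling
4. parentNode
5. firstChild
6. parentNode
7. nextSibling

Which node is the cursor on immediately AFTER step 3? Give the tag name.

Answer: head

Derivation:
After 1 (firstChild): title
After 2 (lastChild): label
After 3 (previousSibling): head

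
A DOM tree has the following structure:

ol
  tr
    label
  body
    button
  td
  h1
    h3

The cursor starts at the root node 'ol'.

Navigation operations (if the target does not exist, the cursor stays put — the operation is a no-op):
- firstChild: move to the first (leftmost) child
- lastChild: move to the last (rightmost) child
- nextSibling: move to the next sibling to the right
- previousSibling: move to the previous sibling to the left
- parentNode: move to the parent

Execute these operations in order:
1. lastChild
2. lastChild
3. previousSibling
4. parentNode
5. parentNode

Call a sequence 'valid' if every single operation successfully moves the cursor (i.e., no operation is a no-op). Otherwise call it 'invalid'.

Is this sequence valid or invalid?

Answer: invalid

Derivation:
After 1 (lastChild): h1
After 2 (lastChild): h3
After 3 (previousSibling): h3 (no-op, stayed)
After 4 (parentNode): h1
After 5 (parentNode): ol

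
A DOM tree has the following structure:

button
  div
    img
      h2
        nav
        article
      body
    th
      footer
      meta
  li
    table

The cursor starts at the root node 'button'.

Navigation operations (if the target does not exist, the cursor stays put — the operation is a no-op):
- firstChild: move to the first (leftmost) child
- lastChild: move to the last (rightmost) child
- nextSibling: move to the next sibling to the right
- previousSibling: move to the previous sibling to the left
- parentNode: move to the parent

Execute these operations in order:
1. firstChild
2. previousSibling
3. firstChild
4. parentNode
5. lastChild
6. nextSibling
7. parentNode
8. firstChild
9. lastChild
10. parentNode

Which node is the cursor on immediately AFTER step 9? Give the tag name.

After 1 (firstChild): div
After 2 (previousSibling): div (no-op, stayed)
After 3 (firstChild): img
After 4 (parentNode): div
After 5 (lastChild): th
After 6 (nextSibling): th (no-op, stayed)
After 7 (parentNode): div
After 8 (firstChild): img
After 9 (lastChild): body

Answer: body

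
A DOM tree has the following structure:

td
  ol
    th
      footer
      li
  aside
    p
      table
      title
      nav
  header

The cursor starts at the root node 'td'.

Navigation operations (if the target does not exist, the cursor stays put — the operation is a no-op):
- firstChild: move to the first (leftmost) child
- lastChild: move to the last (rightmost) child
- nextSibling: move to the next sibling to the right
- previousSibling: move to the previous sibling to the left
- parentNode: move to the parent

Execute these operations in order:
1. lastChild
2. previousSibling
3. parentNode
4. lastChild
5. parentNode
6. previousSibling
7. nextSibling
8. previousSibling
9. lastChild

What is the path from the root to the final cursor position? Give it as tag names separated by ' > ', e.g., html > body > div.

Answer: td > header

Derivation:
After 1 (lastChild): header
After 2 (previousSibling): aside
After 3 (parentNode): td
After 4 (lastChild): header
After 5 (parentNode): td
After 6 (previousSibling): td (no-op, stayed)
After 7 (nextSibling): td (no-op, stayed)
After 8 (previousSibling): td (no-op, stayed)
After 9 (lastChild): header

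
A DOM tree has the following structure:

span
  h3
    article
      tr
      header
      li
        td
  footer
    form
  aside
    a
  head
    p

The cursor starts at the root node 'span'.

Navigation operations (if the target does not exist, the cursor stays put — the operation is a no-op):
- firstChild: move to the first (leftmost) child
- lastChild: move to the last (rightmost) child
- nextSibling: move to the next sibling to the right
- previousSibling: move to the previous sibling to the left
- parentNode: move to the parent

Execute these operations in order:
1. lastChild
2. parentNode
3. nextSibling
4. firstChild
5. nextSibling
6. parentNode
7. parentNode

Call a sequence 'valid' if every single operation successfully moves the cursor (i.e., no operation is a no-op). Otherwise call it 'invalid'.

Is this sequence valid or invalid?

Answer: invalid

Derivation:
After 1 (lastChild): head
After 2 (parentNode): span
After 3 (nextSibling): span (no-op, stayed)
After 4 (firstChild): h3
After 5 (nextSibling): footer
After 6 (parentNode): span
After 7 (parentNode): span (no-op, stayed)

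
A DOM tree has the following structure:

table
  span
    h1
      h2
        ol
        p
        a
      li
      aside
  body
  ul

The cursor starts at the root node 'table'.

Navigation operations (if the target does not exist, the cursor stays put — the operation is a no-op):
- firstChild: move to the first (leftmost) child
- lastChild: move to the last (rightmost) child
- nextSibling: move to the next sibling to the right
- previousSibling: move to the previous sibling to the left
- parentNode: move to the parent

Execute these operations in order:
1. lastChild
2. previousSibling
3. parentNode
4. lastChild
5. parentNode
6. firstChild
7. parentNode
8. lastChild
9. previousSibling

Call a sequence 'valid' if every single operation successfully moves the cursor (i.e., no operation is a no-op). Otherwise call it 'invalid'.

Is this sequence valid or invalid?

After 1 (lastChild): ul
After 2 (previousSibling): body
After 3 (parentNode): table
After 4 (lastChild): ul
After 5 (parentNode): table
After 6 (firstChild): span
After 7 (parentNode): table
After 8 (lastChild): ul
After 9 (previousSibling): body

Answer: valid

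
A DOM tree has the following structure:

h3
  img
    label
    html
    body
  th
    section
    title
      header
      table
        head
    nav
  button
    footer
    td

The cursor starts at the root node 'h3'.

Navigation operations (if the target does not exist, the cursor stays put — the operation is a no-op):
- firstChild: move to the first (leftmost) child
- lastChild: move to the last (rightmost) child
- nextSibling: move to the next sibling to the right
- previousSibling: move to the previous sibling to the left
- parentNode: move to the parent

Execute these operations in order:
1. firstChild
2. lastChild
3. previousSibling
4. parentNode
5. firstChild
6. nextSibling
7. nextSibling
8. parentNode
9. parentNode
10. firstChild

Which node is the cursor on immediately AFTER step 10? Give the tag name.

Answer: img

Derivation:
After 1 (firstChild): img
After 2 (lastChild): body
After 3 (previousSibling): html
After 4 (parentNode): img
After 5 (firstChild): label
After 6 (nextSibling): html
After 7 (nextSibling): body
After 8 (parentNode): img
After 9 (parentNode): h3
After 10 (firstChild): img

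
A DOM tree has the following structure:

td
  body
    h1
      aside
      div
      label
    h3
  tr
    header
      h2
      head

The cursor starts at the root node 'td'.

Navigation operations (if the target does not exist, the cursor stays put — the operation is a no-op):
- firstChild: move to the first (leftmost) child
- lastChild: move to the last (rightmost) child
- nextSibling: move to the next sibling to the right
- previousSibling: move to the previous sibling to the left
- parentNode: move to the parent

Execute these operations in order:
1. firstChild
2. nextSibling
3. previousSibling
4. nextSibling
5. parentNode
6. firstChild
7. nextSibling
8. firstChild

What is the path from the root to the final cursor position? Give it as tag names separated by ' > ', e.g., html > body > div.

Answer: td > tr > header

Derivation:
After 1 (firstChild): body
After 2 (nextSibling): tr
After 3 (previousSibling): body
After 4 (nextSibling): tr
After 5 (parentNode): td
After 6 (firstChild): body
After 7 (nextSibling): tr
After 8 (firstChild): header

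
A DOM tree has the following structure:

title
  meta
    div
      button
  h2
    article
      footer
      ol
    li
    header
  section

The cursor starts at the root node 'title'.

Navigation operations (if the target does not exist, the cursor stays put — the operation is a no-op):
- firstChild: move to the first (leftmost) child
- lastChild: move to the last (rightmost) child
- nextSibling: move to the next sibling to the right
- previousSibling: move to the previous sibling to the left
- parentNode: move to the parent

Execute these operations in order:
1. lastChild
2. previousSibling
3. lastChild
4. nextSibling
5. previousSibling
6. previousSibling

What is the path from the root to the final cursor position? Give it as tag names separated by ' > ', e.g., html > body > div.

Answer: title > h2 > article

Derivation:
After 1 (lastChild): section
After 2 (previousSibling): h2
After 3 (lastChild): header
After 4 (nextSibling): header (no-op, stayed)
After 5 (previousSibling): li
After 6 (previousSibling): article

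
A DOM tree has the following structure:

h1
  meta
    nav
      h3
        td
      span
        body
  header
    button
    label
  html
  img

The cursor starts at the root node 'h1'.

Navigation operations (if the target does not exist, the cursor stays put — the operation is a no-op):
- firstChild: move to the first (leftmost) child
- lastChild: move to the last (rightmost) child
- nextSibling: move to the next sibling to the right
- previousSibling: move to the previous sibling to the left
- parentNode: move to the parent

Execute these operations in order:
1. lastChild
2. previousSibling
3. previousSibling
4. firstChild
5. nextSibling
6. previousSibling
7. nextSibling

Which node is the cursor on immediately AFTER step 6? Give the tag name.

After 1 (lastChild): img
After 2 (previousSibling): html
After 3 (previousSibling): header
After 4 (firstChild): button
After 5 (nextSibling): label
After 6 (previousSibling): button

Answer: button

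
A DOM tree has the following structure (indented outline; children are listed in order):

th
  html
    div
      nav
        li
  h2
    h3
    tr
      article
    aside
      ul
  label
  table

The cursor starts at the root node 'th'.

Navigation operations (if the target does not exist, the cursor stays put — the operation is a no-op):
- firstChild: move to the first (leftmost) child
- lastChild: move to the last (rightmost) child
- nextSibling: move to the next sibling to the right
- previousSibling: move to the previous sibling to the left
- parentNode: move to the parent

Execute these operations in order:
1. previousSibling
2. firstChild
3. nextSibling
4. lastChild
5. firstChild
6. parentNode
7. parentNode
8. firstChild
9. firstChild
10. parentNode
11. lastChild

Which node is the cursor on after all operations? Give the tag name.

After 1 (previousSibling): th (no-op, stayed)
After 2 (firstChild): html
After 3 (nextSibling): h2
After 4 (lastChild): aside
After 5 (firstChild): ul
After 6 (parentNode): aside
After 7 (parentNode): h2
After 8 (firstChild): h3
After 9 (firstChild): h3 (no-op, stayed)
After 10 (parentNode): h2
After 11 (lastChild): aside

Answer: aside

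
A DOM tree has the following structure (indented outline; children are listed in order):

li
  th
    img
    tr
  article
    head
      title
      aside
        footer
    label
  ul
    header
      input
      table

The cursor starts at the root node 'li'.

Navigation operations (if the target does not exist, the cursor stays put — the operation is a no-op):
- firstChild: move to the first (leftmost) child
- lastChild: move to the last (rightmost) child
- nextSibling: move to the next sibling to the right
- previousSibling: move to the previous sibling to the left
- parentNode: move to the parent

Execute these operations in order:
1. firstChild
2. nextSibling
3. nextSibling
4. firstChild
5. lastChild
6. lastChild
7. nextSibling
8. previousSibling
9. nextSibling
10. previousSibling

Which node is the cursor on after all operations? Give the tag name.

After 1 (firstChild): th
After 2 (nextSibling): article
After 3 (nextSibling): ul
After 4 (firstChild): header
After 5 (lastChild): table
After 6 (lastChild): table (no-op, stayed)
After 7 (nextSibling): table (no-op, stayed)
After 8 (previousSibling): input
After 9 (nextSibling): table
After 10 (previousSibling): input

Answer: input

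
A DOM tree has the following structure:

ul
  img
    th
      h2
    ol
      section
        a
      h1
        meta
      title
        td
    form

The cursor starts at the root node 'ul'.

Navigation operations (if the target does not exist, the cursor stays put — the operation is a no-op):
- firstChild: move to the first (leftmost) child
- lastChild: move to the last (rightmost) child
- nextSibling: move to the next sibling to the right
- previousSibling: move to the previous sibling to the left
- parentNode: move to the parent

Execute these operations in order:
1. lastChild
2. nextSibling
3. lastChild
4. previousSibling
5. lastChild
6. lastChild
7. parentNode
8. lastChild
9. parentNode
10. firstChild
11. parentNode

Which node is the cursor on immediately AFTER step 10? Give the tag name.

After 1 (lastChild): img
After 2 (nextSibling): img (no-op, stayed)
After 3 (lastChild): form
After 4 (previousSibling): ol
After 5 (lastChild): title
After 6 (lastChild): td
After 7 (parentNode): title
After 8 (lastChild): td
After 9 (parentNode): title
After 10 (firstChild): td

Answer: td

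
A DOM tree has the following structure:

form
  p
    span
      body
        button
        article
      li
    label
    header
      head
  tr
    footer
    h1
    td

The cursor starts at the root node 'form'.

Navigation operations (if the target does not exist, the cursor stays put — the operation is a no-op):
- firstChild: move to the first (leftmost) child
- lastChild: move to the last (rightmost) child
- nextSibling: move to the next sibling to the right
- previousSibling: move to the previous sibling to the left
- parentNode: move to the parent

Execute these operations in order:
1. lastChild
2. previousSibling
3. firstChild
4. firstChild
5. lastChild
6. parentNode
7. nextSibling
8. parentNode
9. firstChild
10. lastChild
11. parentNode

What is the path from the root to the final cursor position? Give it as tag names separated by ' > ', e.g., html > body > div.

Answer: form > p > span > body

Derivation:
After 1 (lastChild): tr
After 2 (previousSibling): p
After 3 (firstChild): span
After 4 (firstChild): body
After 5 (lastChild): article
After 6 (parentNode): body
After 7 (nextSibling): li
After 8 (parentNode): span
After 9 (firstChild): body
After 10 (lastChild): article
After 11 (parentNode): body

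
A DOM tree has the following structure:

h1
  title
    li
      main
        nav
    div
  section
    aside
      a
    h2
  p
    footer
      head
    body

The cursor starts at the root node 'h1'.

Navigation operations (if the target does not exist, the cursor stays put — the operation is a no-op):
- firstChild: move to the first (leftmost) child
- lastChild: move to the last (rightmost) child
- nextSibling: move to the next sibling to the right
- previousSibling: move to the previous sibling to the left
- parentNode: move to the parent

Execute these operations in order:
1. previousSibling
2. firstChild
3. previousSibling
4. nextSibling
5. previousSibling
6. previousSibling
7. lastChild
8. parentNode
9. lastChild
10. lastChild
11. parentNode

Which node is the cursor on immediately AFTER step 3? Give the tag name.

Answer: title

Derivation:
After 1 (previousSibling): h1 (no-op, stayed)
After 2 (firstChild): title
After 3 (previousSibling): title (no-op, stayed)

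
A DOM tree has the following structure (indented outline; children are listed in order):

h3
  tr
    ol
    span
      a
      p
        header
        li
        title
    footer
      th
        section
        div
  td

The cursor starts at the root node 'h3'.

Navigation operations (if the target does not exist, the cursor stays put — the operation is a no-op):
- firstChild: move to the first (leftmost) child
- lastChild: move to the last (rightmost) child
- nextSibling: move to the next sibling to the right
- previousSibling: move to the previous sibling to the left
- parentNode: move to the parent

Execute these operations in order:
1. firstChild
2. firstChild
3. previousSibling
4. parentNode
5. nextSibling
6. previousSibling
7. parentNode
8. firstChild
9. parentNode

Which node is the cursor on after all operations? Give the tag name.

After 1 (firstChild): tr
After 2 (firstChild): ol
After 3 (previousSibling): ol (no-op, stayed)
After 4 (parentNode): tr
After 5 (nextSibling): td
After 6 (previousSibling): tr
After 7 (parentNode): h3
After 8 (firstChild): tr
After 9 (parentNode): h3

Answer: h3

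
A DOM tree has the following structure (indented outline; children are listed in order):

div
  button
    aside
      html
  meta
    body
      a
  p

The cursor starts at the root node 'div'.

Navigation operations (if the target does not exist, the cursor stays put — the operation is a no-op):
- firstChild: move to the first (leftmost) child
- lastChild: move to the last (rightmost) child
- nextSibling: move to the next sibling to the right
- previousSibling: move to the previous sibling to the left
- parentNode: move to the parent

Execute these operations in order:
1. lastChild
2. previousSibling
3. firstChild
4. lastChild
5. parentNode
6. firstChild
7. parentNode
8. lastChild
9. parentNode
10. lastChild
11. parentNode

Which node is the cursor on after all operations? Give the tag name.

After 1 (lastChild): p
After 2 (previousSibling): meta
After 3 (firstChild): body
After 4 (lastChild): a
After 5 (parentNode): body
After 6 (firstChild): a
After 7 (parentNode): body
After 8 (lastChild): a
After 9 (parentNode): body
After 10 (lastChild): a
After 11 (parentNode): body

Answer: body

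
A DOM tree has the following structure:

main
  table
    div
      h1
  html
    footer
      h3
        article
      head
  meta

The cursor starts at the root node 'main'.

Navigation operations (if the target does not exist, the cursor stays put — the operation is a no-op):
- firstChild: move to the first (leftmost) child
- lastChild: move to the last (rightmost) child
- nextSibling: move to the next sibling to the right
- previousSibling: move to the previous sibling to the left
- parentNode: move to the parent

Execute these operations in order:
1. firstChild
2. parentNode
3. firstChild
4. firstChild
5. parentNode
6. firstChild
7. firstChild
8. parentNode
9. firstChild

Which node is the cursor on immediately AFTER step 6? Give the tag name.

Answer: div

Derivation:
After 1 (firstChild): table
After 2 (parentNode): main
After 3 (firstChild): table
After 4 (firstChild): div
After 5 (parentNode): table
After 6 (firstChild): div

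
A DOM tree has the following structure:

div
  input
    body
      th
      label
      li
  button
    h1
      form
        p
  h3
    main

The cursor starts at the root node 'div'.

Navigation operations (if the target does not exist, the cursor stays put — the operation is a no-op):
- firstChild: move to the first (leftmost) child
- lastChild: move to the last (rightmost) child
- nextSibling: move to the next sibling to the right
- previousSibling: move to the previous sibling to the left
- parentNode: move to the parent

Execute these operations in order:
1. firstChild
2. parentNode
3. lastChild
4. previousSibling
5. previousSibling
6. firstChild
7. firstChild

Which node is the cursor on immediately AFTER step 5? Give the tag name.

Answer: input

Derivation:
After 1 (firstChild): input
After 2 (parentNode): div
After 3 (lastChild): h3
After 4 (previousSibling): button
After 5 (previousSibling): input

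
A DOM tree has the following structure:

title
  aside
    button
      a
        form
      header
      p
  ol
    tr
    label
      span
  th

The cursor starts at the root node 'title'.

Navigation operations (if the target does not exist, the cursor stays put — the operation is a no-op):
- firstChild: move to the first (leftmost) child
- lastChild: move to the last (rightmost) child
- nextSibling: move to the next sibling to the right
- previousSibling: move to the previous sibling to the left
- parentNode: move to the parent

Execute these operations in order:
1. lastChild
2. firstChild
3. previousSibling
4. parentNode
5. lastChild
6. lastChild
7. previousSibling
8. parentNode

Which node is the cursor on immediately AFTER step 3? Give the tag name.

After 1 (lastChild): th
After 2 (firstChild): th (no-op, stayed)
After 3 (previousSibling): ol

Answer: ol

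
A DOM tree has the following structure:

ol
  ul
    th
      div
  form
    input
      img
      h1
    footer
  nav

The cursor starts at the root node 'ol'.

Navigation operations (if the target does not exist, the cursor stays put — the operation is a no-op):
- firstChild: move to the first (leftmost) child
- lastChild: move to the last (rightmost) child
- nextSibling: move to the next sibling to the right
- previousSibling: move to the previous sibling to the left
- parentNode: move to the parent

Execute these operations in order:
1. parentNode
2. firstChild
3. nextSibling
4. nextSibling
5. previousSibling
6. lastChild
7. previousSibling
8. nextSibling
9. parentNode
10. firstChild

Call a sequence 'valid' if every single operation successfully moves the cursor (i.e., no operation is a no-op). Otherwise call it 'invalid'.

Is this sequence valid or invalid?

After 1 (parentNode): ol (no-op, stayed)
After 2 (firstChild): ul
After 3 (nextSibling): form
After 4 (nextSibling): nav
After 5 (previousSibling): form
After 6 (lastChild): footer
After 7 (previousSibling): input
After 8 (nextSibling): footer
After 9 (parentNode): form
After 10 (firstChild): input

Answer: invalid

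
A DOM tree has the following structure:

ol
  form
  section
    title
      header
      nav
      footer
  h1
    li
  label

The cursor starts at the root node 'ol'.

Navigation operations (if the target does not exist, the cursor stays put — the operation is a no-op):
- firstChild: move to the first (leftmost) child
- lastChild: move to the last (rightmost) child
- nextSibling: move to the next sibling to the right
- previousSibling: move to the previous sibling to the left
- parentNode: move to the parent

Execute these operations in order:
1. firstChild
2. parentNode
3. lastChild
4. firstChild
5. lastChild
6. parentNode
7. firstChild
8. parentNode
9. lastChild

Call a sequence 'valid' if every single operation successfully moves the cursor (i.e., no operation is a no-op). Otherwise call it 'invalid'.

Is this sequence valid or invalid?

Answer: invalid

Derivation:
After 1 (firstChild): form
After 2 (parentNode): ol
After 3 (lastChild): label
After 4 (firstChild): label (no-op, stayed)
After 5 (lastChild): label (no-op, stayed)
After 6 (parentNode): ol
After 7 (firstChild): form
After 8 (parentNode): ol
After 9 (lastChild): label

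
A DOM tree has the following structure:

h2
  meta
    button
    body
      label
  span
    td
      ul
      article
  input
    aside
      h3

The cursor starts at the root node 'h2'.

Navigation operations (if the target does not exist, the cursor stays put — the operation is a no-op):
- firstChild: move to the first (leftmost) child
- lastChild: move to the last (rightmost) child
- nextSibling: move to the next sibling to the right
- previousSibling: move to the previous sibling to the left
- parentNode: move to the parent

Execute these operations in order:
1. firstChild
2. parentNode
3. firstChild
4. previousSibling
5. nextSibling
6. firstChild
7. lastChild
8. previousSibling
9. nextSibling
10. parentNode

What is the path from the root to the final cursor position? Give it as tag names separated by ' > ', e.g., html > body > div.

After 1 (firstChild): meta
After 2 (parentNode): h2
After 3 (firstChild): meta
After 4 (previousSibling): meta (no-op, stayed)
After 5 (nextSibling): span
After 6 (firstChild): td
After 7 (lastChild): article
After 8 (previousSibling): ul
After 9 (nextSibling): article
After 10 (parentNode): td

Answer: h2 > span > td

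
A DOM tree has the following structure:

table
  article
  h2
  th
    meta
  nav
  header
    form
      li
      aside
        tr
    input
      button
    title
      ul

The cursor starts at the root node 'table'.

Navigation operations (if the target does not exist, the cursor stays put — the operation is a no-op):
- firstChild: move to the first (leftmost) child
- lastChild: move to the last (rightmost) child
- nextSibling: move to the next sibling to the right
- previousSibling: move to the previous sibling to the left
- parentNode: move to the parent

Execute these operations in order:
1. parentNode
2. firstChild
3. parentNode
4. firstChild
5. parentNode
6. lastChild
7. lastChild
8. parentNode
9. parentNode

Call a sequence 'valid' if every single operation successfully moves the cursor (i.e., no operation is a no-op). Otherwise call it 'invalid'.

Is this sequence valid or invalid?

Answer: invalid

Derivation:
After 1 (parentNode): table (no-op, stayed)
After 2 (firstChild): article
After 3 (parentNode): table
After 4 (firstChild): article
After 5 (parentNode): table
After 6 (lastChild): header
After 7 (lastChild): title
After 8 (parentNode): header
After 9 (parentNode): table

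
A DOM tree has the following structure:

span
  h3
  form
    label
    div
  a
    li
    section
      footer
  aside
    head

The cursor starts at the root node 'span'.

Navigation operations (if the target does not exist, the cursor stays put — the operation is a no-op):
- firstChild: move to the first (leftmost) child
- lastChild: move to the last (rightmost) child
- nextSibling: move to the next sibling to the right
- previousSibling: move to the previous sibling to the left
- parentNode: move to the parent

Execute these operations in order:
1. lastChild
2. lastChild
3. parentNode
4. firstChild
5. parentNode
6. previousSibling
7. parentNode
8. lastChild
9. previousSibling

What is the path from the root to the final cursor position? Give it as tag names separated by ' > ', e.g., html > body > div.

After 1 (lastChild): aside
After 2 (lastChild): head
After 3 (parentNode): aside
After 4 (firstChild): head
After 5 (parentNode): aside
After 6 (previousSibling): a
After 7 (parentNode): span
After 8 (lastChild): aside
After 9 (previousSibling): a

Answer: span > a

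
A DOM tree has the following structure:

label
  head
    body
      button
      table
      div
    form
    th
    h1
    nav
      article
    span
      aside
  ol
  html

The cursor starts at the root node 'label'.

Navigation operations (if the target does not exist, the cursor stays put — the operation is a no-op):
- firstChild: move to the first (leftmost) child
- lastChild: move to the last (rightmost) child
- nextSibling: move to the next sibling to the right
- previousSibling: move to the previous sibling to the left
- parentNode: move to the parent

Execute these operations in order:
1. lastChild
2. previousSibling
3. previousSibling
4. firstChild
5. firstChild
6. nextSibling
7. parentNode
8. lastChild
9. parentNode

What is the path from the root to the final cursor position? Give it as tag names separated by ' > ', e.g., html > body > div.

Answer: label > head > body

Derivation:
After 1 (lastChild): html
After 2 (previousSibling): ol
After 3 (previousSibling): head
After 4 (firstChild): body
After 5 (firstChild): button
After 6 (nextSibling): table
After 7 (parentNode): body
After 8 (lastChild): div
After 9 (parentNode): body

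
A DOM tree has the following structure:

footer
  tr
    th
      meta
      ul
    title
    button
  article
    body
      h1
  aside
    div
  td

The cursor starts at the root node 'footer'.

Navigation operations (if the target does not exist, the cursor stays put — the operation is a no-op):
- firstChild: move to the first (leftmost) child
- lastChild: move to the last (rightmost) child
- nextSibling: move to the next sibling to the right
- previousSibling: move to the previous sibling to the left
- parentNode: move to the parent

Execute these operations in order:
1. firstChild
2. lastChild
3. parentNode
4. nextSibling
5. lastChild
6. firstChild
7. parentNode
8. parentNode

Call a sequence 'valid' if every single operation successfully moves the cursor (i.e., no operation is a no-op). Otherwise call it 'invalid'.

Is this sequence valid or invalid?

After 1 (firstChild): tr
After 2 (lastChild): button
After 3 (parentNode): tr
After 4 (nextSibling): article
After 5 (lastChild): body
After 6 (firstChild): h1
After 7 (parentNode): body
After 8 (parentNode): article

Answer: valid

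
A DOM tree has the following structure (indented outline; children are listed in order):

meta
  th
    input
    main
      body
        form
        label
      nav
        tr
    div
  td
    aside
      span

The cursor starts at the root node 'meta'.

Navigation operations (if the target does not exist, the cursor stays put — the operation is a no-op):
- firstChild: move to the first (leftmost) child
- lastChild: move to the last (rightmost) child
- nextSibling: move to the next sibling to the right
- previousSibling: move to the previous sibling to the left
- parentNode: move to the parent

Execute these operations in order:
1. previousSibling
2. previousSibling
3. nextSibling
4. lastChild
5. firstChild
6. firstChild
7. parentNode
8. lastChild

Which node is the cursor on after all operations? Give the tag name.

Answer: span

Derivation:
After 1 (previousSibling): meta (no-op, stayed)
After 2 (previousSibling): meta (no-op, stayed)
After 3 (nextSibling): meta (no-op, stayed)
After 4 (lastChild): td
After 5 (firstChild): aside
After 6 (firstChild): span
After 7 (parentNode): aside
After 8 (lastChild): span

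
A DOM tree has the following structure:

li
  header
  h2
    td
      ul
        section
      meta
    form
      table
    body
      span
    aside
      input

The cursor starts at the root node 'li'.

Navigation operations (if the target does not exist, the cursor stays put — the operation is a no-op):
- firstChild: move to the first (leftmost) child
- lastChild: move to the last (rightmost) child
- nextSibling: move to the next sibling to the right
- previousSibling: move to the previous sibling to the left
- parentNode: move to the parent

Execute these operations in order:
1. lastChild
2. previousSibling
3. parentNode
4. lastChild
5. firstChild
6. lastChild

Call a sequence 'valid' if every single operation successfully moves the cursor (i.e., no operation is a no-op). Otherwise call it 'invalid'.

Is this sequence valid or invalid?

Answer: valid

Derivation:
After 1 (lastChild): h2
After 2 (previousSibling): header
After 3 (parentNode): li
After 4 (lastChild): h2
After 5 (firstChild): td
After 6 (lastChild): meta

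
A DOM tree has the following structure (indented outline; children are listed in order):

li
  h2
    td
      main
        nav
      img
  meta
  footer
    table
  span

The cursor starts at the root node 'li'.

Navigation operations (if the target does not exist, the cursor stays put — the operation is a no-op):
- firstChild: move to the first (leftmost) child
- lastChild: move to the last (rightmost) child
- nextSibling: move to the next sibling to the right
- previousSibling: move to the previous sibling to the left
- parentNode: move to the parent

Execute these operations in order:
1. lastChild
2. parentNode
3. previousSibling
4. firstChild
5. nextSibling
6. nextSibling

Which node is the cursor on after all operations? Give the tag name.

After 1 (lastChild): span
After 2 (parentNode): li
After 3 (previousSibling): li (no-op, stayed)
After 4 (firstChild): h2
After 5 (nextSibling): meta
After 6 (nextSibling): footer

Answer: footer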